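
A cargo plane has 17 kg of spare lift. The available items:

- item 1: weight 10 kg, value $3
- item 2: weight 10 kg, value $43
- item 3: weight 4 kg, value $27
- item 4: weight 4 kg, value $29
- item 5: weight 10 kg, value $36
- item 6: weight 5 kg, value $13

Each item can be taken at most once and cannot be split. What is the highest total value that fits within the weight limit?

$72

Check high-value combinations within 17 kg:
- item 2+item 4: weight 10+4=14, value 43+29=72
- item 2+item 3: weight 10+4=14, value 43+27=70
- item 3+item 4+item 6: weight 4+4+5=13, value 27+29+13=69
- item 4+item 5: weight 4+10=14, value 29+36=65
Best: $72.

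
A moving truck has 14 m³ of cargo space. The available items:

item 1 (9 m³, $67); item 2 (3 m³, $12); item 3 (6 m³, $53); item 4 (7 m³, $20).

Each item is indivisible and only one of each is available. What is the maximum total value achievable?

$79

Check high-value combinations within 14 m³:
- item 1+item 2: volume 9+3=12, value 67+12=79
- item 3+item 4: volume 6+7=13, value 53+20=73
- item 1: volume 9, value 67
Best: $79.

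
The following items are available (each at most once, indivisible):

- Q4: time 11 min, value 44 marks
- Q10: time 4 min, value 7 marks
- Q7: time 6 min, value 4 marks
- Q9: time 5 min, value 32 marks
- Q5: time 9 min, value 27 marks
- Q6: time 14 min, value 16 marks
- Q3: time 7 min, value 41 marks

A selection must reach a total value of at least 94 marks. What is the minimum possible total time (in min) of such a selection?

Subsets with value ≥ 94, sorted by total time:
- Q9+Q5+Q3: time 21, value 100
- Q4+Q9+Q3: time 23, value 117
- Q10+Q9+Q5+Q3: time 25, value 107
- Q4+Q9+Q5: time 25, value 103
Minimum time: 21 min.

21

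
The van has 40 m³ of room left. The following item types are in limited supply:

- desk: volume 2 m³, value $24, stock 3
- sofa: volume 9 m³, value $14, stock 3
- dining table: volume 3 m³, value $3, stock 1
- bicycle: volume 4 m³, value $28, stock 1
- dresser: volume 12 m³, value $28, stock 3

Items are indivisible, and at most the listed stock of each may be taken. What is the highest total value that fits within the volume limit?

Top feasible selections:
- 3×desk + 1×dining table + 1×bicycle + 2×dresser: volume 37, value 159
- 3×desk + 1×bicycle + 2×dresser: volume 34, value 156
- 3×desk + 2×sofa + 1×bicycle + 1×dresser: volume 40, value 156
Best: $159.

$159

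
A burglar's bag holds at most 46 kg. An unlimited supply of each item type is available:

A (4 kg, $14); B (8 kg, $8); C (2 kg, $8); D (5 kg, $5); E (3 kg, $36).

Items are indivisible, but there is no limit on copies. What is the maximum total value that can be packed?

$540

Best value-per-unit is E at 36/3, and filling with it alone uses weight 15×3=45. No mix of the others beats 15×36 = 540.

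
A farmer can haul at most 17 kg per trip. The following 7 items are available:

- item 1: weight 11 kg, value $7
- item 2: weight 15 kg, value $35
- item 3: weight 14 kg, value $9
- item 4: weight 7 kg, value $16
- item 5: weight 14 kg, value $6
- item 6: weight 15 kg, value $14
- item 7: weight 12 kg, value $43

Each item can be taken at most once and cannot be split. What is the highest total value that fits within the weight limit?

$43

Check high-value combinations within 17 kg:
- item 7: weight 12, value 43
- item 2: weight 15, value 35
- item 4: weight 7, value 16
- item 6: weight 15, value 14
Best: $43.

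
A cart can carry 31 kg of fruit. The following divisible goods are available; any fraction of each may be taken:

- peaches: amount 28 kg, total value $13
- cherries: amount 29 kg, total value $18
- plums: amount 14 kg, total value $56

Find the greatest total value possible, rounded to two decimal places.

66.55

Take in order of value per unit:
- plums (56/14 per unit): all 14 → value 56, running total 56.00
- cherries (18/29 per unit): 17 of 29 → value 17×18/29 = 10.5517, running total 66.55
Total 66.55.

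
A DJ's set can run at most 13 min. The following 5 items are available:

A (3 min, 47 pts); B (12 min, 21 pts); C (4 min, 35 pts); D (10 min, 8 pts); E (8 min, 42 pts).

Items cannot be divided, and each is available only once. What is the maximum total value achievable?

89 pts

Check high-value combinations within 13 min:
- A+E: duration 3+8=11, value 47+42=89
- A+C: duration 3+4=7, value 47+35=82
- C+E: duration 4+8=12, value 35+42=77
- A+D: duration 3+10=13, value 47+8=55
- A: duration 3, value 47
Best: 89 pts.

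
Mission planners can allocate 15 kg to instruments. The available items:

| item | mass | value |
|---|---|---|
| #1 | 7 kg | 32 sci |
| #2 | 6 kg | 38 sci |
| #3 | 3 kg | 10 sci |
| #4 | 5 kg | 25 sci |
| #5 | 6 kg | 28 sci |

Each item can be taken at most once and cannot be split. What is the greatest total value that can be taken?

Check high-value combinations within 15 kg:
- #2+#3+#5: mass 6+3+6=15, value 38+10+28=76
- #2+#3+#4: mass 6+3+5=14, value 38+10+25=73
- #1+#2: mass 7+6=13, value 32+38=70
- #1+#3+#4: mass 7+3+5=15, value 32+10+25=67
- #2+#5: mass 6+6=12, value 38+28=66
Best: 76 sci.

76 sci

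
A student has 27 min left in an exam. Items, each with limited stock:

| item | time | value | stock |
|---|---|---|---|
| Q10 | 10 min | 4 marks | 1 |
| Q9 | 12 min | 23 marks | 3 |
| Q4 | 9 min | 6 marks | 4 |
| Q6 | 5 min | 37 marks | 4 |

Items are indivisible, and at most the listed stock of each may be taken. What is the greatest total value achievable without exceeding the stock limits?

148 marks

Top feasible selections:
- 4×Q6: time 20, value 148
- 1×Q9 + 3×Q6: time 27, value 134
Best: 148 marks.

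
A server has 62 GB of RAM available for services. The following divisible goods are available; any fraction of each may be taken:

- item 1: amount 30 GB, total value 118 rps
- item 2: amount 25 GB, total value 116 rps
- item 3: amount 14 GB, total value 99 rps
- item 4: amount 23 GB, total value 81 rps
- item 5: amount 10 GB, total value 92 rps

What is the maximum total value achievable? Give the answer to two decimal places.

Take in order of value per unit:
- item 5 (92/10 per unit): all 10 → value 92, running total 92.00
- item 3 (99/14 per unit): all 14 → value 99, running total 191.00
- item 2 (116/25 per unit): all 25 → value 116, running total 307.00
- item 1 (118/30 per unit): 13 of 30 → value 13×118/30 = 51.1333, running total 358.13
Total 358.13.

358.13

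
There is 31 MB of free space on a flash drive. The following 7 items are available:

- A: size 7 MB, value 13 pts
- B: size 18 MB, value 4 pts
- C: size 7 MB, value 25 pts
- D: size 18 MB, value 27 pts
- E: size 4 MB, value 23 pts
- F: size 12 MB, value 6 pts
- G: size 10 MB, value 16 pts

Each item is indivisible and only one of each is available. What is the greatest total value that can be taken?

Check high-value combinations within 31 MB:
- A+C+E+G: size 7+7+4+10=28, value 13+25+23+16=77
- C+D+E: size 7+18+4=29, value 25+27+23=75
- A+C+E+F: size 7+7+4+12=30, value 13+25+23+6=67
- C+E+G: size 7+4+10=21, value 25+23+16=64
Best: 77 pts.

77 pts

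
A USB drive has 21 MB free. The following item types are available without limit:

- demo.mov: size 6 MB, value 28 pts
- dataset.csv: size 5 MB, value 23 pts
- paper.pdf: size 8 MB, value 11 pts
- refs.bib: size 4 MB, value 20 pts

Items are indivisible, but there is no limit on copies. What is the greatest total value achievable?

Best value-per-unit is refs.bib at 20/4; filling with it alone gives 5×20 = 100.
Optimal mix: 1×dataset.csv + 4×refs.bib → size 21, value 103.

103 pts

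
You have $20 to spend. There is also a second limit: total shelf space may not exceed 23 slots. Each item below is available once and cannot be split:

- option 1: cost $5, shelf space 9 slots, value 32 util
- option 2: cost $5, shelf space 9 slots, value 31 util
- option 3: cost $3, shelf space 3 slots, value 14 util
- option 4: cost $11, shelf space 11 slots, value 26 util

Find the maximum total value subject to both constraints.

77 util

Feasible sets respecting both limits:
- option 1+option 2+option 3: cost 13, shelf space 21, value 77
- option 1+option 3+option 4: cost 19, shelf space 23, value 72
- option 2+option 3+option 4: cost 19, shelf space 23, value 71
- option 1+option 2: cost 10, shelf space 18, value 63
Best: 77 util.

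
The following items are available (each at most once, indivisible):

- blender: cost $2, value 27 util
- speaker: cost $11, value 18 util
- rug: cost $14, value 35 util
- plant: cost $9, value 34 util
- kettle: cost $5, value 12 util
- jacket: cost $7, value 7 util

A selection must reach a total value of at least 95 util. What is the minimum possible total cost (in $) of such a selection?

25

Subsets with value ≥ 95, sorted by total cost:
- blender+rug+plant: cost 25, value 96
- blender+rug+plant+kettle: cost 30, value 108
- blender+rug+plant+jacket: cost 32, value 103
Minimum cost: 25 $.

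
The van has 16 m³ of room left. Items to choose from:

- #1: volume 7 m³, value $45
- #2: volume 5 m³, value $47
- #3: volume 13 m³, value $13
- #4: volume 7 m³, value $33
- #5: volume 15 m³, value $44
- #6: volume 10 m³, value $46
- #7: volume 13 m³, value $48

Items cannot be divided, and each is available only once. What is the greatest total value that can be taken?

$93

This is a 0/1 knapsack; check combinations near the capacity.
- #2+#6: volume 5+10=15, value 47+46=93
- #1+#2: volume 7+5=12, value 45+47=92
- #2+#4: volume 5+7=12, value 47+33=80
Best: $93.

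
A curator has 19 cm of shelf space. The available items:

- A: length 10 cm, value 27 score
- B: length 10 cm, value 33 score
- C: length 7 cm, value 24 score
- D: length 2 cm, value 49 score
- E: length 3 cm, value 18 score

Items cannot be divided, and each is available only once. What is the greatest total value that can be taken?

106 score

This is a 0/1 knapsack; check combinations near the capacity.
- B+C+D: length 10+7+2=19, value 33+24+49=106
- B+D+E: length 10+2+3=15, value 33+49+18=100
- A+C+D: length 10+7+2=19, value 27+24+49=100
Best: 106 score.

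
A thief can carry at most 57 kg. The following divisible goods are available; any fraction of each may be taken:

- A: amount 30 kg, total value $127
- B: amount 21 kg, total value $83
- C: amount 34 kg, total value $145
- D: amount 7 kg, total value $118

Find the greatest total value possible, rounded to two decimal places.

Take in order of value per unit:
- D (118/7 per unit): all 7 → value 118, running total 118.00
- C (145/34 per unit): all 34 → value 145, running total 263.00
- A (127/30 per unit): 16 of 30 → value 16×127/30 = 67.7333, running total 330.73
Total 330.73.

330.73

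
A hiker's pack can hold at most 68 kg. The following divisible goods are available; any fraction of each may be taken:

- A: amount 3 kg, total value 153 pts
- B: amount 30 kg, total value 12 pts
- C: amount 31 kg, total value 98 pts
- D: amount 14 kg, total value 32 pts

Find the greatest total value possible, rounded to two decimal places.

Take in order of value per unit:
- A (153/3 per unit): all 3 → value 153, running total 153.00
- C (98/31 per unit): all 31 → value 98, running total 251.00
- D (32/14 per unit): all 14 → value 32, running total 283.00
- B (12/30 per unit): 20 of 30 → value 20×12/30 = 8.0000, running total 291.00
Total 291.00.

291.00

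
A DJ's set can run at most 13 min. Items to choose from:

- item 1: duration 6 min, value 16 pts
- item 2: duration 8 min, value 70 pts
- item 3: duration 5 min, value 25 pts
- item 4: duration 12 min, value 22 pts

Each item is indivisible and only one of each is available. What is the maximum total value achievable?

95 pts

Check high-value combinations within 13 min:
- item 2+item 3: duration 8+5=13, value 70+25=95
- item 2: duration 8, value 70
- item 1+item 3: duration 6+5=11, value 16+25=41
Best: 95 pts.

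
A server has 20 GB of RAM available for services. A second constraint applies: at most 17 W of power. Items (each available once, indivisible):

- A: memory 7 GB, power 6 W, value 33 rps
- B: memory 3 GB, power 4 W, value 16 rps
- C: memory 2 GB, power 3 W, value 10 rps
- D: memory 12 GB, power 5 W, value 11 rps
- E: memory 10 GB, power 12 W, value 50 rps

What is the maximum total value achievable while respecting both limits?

66 rps

Feasible sets respecting both limits:
- B+E: memory 13, power 16, value 66
- C+E: memory 12, power 15, value 60
- A+B+C: memory 12, power 13, value 59
Best: 66 rps.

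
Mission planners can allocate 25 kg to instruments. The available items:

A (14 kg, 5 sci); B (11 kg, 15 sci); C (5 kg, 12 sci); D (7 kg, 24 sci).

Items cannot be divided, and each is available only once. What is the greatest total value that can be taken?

51 sci

Check high-value combinations within 25 kg:
- B+C+D: mass 11+5+7=23, value 15+12+24=51
- B+D: mass 11+7=18, value 15+24=39
- C+D: mass 5+7=12, value 12+24=36
- A+D: mass 14+7=21, value 5+24=29
- B+C: mass 11+5=16, value 15+12=27
Best: 51 sci.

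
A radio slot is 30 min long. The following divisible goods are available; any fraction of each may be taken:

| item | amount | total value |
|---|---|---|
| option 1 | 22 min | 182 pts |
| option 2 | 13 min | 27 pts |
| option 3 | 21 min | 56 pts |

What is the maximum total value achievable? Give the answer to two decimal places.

Take in order of value per unit:
- option 1 (182/22 per unit): all 22 → value 182, running total 182.00
- option 3 (56/21 per unit): 8 of 21 → value 8×56/21 = 21.3333, running total 203.33
Total 203.33.

203.33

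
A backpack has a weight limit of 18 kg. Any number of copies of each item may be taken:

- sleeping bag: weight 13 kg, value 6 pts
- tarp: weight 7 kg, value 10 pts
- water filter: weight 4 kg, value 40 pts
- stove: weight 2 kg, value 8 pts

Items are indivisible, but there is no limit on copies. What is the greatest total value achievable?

Best value-per-unit is water filter at 40/4; filling with it alone gives 4×40 = 160.
Optimal mix: 4×water filter + 1×stove → weight 18, value 168.

168 pts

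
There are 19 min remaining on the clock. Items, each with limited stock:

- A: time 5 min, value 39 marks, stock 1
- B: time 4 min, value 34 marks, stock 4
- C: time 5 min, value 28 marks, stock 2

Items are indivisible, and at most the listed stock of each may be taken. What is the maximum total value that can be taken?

Top feasible selections:
- 1×A + 3×B: time 17, value 141
- 4×B: time 16, value 136
Best: 141 marks.

141 marks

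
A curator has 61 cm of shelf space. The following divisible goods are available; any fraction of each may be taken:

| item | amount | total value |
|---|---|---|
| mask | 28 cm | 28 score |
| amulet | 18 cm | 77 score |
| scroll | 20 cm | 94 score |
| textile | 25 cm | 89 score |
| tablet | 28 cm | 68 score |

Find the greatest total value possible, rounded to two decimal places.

252.88

Take in order of value per unit:
- scroll (94/20 per unit): all 20 → value 94, running total 94.00
- amulet (77/18 per unit): all 18 → value 77, running total 171.00
- textile (89/25 per unit): 23 of 25 → value 23×89/25 = 81.8800, running total 252.88
Total 252.88.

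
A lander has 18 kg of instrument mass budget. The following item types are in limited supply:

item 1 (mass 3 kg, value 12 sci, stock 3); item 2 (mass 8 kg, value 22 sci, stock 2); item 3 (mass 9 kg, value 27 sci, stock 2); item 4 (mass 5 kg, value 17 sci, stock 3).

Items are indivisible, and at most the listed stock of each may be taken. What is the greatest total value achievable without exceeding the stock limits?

63 sci

Best selections within mass 18 and stock limits:
- 1×item 1 + 3×item 4: mass 18, value 63
- 3×item 1 + 1×item 3: mass 18, value 63
- 2×item 1 + 2×item 4: mass 16, value 58
- 3×item 1 + 1×item 2: mass 17, value 58
Best: 63 sci.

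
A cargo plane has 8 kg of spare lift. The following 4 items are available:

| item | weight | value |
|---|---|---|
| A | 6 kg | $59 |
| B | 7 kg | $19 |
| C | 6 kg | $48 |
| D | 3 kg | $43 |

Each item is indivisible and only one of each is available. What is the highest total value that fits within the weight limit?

$59

Check high-value combinations within 8 kg:
- A: weight 6, value 59
- C: weight 6, value 48
- D: weight 3, value 43
Best: $59.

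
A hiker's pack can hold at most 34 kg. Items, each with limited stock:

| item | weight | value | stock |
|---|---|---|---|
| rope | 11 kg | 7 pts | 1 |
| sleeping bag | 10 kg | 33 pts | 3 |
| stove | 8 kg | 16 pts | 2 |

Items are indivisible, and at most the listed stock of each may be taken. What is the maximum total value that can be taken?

99 pts

Best selections within weight 34 and stock limits:
- 3×sleeping bag: weight 30, value 99
- 2×sleeping bag + 1×stove: weight 28, value 82
- 1×rope + 2×sleeping bag: weight 31, value 73
- 2×sleeping bag: weight 20, value 66
Best: 99 pts.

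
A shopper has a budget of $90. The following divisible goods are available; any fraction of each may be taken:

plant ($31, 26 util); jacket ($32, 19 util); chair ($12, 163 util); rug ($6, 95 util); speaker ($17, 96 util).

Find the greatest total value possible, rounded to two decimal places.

Take in order of value per unit:
- rug (95/6 per unit): all 6 → value 95, running total 95.00
- chair (163/12 per unit): all 12 → value 163, running total 258.00
- speaker (96/17 per unit): all 17 → value 96, running total 354.00
- plant (26/31 per unit): all 31 → value 26, running total 380.00
- jacket (19/32 per unit): 24 of 32 → value 24×19/32 = 14.2500, running total 394.25
Total 394.25.

394.25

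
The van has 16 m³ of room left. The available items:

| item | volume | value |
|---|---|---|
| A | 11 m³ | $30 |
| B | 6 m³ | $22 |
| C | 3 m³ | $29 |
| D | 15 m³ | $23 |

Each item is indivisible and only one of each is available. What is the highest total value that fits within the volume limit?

$59

This is a 0/1 knapsack; check combinations near the capacity.
- A+C: volume 11+3=14, value 30+29=59
- B+C: volume 6+3=9, value 22+29=51
- A: volume 11, value 30
- C: volume 3, value 29
Best: $59.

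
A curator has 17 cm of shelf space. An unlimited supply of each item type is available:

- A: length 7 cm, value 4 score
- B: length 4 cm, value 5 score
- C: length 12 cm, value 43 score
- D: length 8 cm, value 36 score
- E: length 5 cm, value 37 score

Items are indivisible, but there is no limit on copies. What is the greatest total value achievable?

111 score

Best value-per-unit is E at 37/5, and filling with it alone uses length 3×5=15. No mix of the others beats 3×37 = 111.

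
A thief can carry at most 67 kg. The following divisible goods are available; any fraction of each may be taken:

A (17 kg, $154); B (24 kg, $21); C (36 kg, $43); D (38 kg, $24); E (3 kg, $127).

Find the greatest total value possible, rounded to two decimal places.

Take in order of value per unit:
- E (127/3 per unit): all 3 → value 127, running total 127.00
- A (154/17 per unit): all 17 → value 154, running total 281.00
- C (43/36 per unit): all 36 → value 43, running total 324.00
- B (21/24 per unit): 11 of 24 → value 11×21/24 = 9.6250, running total 333.63
Total 333.63.

333.63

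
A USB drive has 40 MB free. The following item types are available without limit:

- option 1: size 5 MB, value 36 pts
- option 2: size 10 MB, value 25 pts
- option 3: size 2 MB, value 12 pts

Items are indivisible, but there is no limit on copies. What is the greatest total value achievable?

Best value-per-unit is option 1 at 36/5, and filling with it alone uses size 8×5=40. No mix of the others beats 8×36 = 288.

288 pts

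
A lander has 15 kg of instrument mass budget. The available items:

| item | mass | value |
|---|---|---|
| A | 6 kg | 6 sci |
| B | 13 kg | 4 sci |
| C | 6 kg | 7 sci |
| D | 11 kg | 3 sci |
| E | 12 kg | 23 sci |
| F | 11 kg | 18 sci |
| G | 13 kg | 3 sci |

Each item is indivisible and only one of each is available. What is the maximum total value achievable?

This is a 0/1 knapsack; check combinations near the capacity.
- E: mass 12, value 23
- F: mass 11, value 18
- A+C: mass 6+6=12, value 6+7=13
Best: 23 sci.

23 sci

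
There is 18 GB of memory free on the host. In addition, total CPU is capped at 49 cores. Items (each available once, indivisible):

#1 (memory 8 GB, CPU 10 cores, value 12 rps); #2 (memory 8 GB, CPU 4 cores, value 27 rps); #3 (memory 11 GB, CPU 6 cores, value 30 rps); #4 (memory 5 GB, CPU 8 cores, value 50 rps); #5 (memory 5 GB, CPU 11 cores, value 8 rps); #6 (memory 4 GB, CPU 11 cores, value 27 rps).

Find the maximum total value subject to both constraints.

Feasible sets respecting both limits:
- #2+#4+#6: memory 17, CPU 23, value 104
- #1+#4+#6: memory 17, CPU 29, value 89
- #2+#4+#5: memory 18, CPU 23, value 85
- #4+#5+#6: memory 14, CPU 30, value 85
Best: 104 rps.

104 rps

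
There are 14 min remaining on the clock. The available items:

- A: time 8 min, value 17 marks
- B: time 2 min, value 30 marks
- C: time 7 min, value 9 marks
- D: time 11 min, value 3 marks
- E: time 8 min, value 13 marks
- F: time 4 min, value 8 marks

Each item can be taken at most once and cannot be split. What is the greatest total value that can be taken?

Check high-value combinations within 14 min:
- A+B+F: time 8+2+4=14, value 17+30+8=55
- B+E+F: time 2+8+4=14, value 30+13+8=51
- A+B: time 8+2=10, value 17+30=47
Best: 55 marks.

55 marks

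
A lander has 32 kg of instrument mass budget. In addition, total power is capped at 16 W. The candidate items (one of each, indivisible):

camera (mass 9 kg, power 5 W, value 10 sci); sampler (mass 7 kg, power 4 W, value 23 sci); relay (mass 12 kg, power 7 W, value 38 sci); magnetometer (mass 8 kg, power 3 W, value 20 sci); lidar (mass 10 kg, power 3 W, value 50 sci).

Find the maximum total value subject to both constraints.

Feasible sets respecting both limits:
- sampler+relay+lidar: mass 29, power 14, value 111
- relay+magnetometer+lidar: mass 30, power 13, value 108
- camera+relay+lidar: mass 31, power 15, value 98
- sampler+magnetometer+lidar: mass 25, power 10, value 93
Best: 111 sci.

111 sci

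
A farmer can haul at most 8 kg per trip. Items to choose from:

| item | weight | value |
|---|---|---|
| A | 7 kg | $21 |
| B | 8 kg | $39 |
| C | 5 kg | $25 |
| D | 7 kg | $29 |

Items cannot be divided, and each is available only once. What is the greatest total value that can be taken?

Check high-value combinations within 8 kg:
- B: weight 8, value 39
- D: weight 7, value 29
- C: weight 5, value 25
- A: weight 7, value 21
Best: $39.

$39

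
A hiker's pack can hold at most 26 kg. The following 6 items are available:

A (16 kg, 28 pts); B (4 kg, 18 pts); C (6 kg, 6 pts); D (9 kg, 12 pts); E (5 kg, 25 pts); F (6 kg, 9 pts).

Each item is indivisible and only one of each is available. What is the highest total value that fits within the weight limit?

Check high-value combinations within 26 kg:
- A+B+E: weight 16+4+5=25, value 28+18+25=71
- B+D+E+F: weight 4+9+5+6=24, value 18+12+25+9=64
- B+C+D+E: weight 4+6+9+5=24, value 18+6+12+25=61
- B+C+E+F: weight 4+6+5+6=21, value 18+6+25+9=58
Best: 71 pts.

71 pts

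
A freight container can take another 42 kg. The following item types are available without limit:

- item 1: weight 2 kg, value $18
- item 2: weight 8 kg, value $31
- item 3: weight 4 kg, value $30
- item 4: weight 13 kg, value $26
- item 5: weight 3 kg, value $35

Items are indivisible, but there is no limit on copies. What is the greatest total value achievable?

Best value-per-unit is item 5 at 35/3, and filling with it alone uses weight 14×3=42. No mix of the others beats 14×35 = 490.

$490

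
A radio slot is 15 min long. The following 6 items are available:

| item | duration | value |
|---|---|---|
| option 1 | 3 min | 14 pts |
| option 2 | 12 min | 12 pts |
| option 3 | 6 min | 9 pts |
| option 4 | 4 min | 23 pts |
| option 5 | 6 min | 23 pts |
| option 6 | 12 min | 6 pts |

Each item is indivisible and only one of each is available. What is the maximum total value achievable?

Check high-value combinations within 15 min:
- option 1+option 4+option 5: duration 3+4+6=13, value 14+23+23=60
- option 4+option 5: duration 4+6=10, value 23+23=46
- option 1+option 3+option 4: duration 3+6+4=13, value 14+9+23=46
Best: 60 pts.

60 pts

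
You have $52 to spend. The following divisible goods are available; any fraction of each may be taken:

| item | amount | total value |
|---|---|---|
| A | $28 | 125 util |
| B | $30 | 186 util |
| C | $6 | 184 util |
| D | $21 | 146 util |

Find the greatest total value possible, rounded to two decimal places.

485.00

Take in order of value per unit:
- C (184/6 per unit): all 6 → value 184, running total 184.00
- D (146/21 per unit): all 21 → value 146, running total 330.00
- B (186/30 per unit): 25 of 30 → value 25×186/30 = 155.0000, running total 485.00
Total 485.00.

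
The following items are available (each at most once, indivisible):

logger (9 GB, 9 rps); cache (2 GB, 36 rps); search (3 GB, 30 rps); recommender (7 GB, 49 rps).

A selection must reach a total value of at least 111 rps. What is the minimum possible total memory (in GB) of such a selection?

Subsets with value ≥ 111, sorted by total memory:
- cache+search+recommender: memory 12, value 115
- logger+cache+search+recommender: memory 21, value 124
Minimum memory: 12 GB.

12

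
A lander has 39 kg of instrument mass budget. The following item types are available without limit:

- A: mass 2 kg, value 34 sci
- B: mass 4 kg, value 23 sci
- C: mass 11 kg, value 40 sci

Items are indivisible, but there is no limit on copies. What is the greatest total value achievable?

646 sci

Best value-per-unit is A at 34/2, and filling with it alone uses mass 19×2=38. No mix of the others beats 19×34 = 646.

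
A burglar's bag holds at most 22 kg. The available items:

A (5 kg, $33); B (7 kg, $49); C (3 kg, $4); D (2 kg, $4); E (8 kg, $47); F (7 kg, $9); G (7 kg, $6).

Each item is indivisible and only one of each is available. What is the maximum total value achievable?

This is a 0/1 knapsack; check combinations near the capacity.
- A+B+D+E: weight 5+7+2+8=22, value 33+49+4+47=133
- A+B+E: weight 5+7+8=20, value 33+49+47=129
- B+E+F: weight 7+8+7=22, value 49+47+9=105
- B+C+D+E: weight 7+3+2+8=20, value 49+4+4+47=104
- B+E+G: weight 7+8+7=22, value 49+47+6=102
Best: $133.

$133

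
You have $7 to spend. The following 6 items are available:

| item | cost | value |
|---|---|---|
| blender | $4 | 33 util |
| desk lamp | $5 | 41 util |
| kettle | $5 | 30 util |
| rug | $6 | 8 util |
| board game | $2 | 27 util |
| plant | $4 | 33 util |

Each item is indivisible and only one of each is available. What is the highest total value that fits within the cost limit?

Check high-value combinations within $7:
- desk lamp+board game: cost 5+2=7, value 41+27=68
- blender+board game: cost 4+2=6, value 33+27=60
- board game+plant: cost 2+4=6, value 27+33=60
- kettle+board game: cost 5+2=7, value 30+27=57
Best: 68 util.

68 util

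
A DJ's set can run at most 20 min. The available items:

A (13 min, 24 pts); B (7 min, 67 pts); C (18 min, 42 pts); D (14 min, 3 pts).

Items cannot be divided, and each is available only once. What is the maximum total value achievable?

This is a 0/1 knapsack; check combinations near the capacity.
- A+B: duration 13+7=20, value 24+67=91
- B: duration 7, value 67
- C: duration 18, value 42
- A: duration 13, value 24
Best: 91 pts.

91 pts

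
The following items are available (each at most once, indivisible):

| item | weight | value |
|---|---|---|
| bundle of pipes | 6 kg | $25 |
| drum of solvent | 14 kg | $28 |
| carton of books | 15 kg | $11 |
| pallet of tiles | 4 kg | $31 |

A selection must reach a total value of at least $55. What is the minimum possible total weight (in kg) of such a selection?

10

Subsets with value ≥ 55, sorted by total weight:
- bundle of pipes+pallet of tiles: weight 10, value 56
- drum of solvent+pallet of tiles: weight 18, value 59
- bundle of pipes+drum of solvent+pallet of tiles: weight 24, value 84
Minimum weight: 10 kg.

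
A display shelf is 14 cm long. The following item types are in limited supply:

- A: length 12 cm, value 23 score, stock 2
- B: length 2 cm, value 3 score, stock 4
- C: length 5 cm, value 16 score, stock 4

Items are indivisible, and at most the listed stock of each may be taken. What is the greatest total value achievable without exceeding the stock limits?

38 score

Top feasible selections:
- 2×B + 2×C: length 14, value 38
- 1×B + 2×C: length 12, value 35
- 2×C: length 10, value 32
Best: 38 score.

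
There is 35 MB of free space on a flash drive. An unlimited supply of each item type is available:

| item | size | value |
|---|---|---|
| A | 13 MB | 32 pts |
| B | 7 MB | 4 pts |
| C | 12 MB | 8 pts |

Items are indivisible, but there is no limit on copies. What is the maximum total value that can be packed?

68 pts

Best value-per-unit is A at 32/13; filling with it alone gives 2×32 = 64.
Optimal mix: 2×A + 1×B → size 33, value 68.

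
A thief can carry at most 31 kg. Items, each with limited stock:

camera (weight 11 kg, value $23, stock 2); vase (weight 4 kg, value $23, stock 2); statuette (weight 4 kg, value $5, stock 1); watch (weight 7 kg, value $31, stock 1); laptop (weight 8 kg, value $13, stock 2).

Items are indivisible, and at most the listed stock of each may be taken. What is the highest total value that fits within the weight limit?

$105

Top feasible selections:
- 1×camera + 2×vase + 1×statuette + 1×watch: weight 30, value 105
- 2×vase + 1×watch + 2×laptop: weight 31, value 103
- 1×camera + 2×vase + 1×watch: weight 26, value 100
- 2×vase + 1×statuette + 1×watch + 1×laptop: weight 27, value 95
Best: $105.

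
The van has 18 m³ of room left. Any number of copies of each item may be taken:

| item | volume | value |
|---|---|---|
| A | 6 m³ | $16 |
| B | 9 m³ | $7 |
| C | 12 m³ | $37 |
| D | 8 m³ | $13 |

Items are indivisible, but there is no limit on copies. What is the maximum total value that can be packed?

$53

Best value-per-unit is C at 37/12; filling with it alone gives 1×37 = 37.
Optimal mix: 1×A + 1×C → volume 18, value 53.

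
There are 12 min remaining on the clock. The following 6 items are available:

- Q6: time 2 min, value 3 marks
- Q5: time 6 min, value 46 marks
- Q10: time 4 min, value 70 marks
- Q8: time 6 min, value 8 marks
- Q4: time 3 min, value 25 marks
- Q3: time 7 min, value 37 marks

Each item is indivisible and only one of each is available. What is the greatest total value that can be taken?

Check high-value combinations within 12 min:
- Q6+Q5+Q10: time 2+6+4=12, value 3+46+70=119
- Q5+Q10: time 6+4=10, value 46+70=116
- Q10+Q3: time 4+7=11, value 70+37=107
Best: 119 marks.

119 marks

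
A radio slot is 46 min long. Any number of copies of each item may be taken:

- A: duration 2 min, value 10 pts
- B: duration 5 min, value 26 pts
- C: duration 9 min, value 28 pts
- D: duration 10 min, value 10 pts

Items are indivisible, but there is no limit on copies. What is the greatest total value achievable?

Best value-per-unit is B at 26/5; filling with it alone gives 9×26 = 234.
Optimal mix: 3×A + 8×B → duration 46, value 238.

238 pts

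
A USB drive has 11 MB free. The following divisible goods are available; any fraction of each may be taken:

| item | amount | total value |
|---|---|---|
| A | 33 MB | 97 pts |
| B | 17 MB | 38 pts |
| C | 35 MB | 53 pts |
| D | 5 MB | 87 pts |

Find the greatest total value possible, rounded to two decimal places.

Take in order of value per unit:
- D (87/5 per unit): all 5 → value 87, running total 87.00
- A (97/33 per unit): 6 of 33 → value 6×97/33 = 17.6364, running total 104.64
Total 104.64.

104.64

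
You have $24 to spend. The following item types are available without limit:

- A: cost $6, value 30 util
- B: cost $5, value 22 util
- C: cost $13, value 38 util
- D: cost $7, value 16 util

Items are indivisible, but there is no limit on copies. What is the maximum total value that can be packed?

120 util

Best value-per-unit is A at 30/6, and filling with it alone uses cost 4×6=24. No mix of the others beats 4×30 = 120.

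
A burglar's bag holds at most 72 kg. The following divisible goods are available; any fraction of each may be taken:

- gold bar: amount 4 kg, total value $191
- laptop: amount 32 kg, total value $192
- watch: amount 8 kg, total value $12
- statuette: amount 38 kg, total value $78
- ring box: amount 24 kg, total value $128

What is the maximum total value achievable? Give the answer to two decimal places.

Take in order of value per unit:
- gold bar (191/4 per unit): all 4 → value 191, running total 191.00
- laptop (192/32 per unit): all 32 → value 192, running total 383.00
- ring box (128/24 per unit): all 24 → value 128, running total 511.00
- statuette (78/38 per unit): 12 of 38 → value 12×78/38 = 24.6316, running total 535.63
Total 535.63.

535.63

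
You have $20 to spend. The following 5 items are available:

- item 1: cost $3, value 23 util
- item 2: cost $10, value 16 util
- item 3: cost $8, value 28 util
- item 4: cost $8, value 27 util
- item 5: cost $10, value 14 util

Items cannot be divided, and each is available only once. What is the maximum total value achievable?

Check high-value combinations within $20:
- item 1+item 3+item 4: cost 3+8+8=19, value 23+28+27=78
- item 3+item 4: cost 8+8=16, value 28+27=55
- item 1+item 3: cost 3+8=11, value 23+28=51
Best: 78 util.

78 util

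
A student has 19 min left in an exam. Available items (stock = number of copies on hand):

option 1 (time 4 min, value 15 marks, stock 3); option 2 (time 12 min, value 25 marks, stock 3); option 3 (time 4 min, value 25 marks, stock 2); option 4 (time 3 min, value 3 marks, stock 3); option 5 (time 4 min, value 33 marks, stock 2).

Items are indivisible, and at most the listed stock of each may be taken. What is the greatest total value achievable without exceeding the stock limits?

Best selections within time 19 and stock limits:
- 2×option 3 + 1×option 4 + 2×option 5: time 19, value 119
- 2×option 3 + 2×option 5: time 16, value 116
Best: 119 marks.

119 marks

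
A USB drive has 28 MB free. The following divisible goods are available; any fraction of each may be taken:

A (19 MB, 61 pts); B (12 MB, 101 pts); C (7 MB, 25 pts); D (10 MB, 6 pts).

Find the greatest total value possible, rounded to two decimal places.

Take in order of value per unit:
- B (101/12 per unit): all 12 → value 101, running total 101.00
- C (25/7 per unit): all 7 → value 25, running total 126.00
- A (61/19 per unit): 9 of 19 → value 9×61/19 = 28.8947, running total 154.89
Total 154.89.

154.89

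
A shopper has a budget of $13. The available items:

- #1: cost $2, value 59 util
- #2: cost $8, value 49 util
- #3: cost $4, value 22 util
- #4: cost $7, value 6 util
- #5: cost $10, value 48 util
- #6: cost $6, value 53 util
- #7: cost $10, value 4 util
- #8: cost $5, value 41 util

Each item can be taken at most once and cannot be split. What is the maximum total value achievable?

This is a 0/1 knapsack; check combinations near the capacity.
- #1+#6+#8: cost 2+6+5=13, value 59+53+41=153
- #1+#3+#6: cost 2+4+6=12, value 59+22+53=134
- #1+#3+#8: cost 2+4+5=11, value 59+22+41=122
- #1+#6: cost 2+6=8, value 59+53=112
Best: 153 util.

153 util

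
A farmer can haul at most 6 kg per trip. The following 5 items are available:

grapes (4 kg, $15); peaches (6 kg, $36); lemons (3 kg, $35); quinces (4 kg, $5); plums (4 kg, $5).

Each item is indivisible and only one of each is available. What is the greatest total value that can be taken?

$36

Check high-value combinations within 6 kg:
- peaches: weight 6, value 36
- lemons: weight 3, value 35
- grapes: weight 4, value 15
- quinces: weight 4, value 5
Best: $36.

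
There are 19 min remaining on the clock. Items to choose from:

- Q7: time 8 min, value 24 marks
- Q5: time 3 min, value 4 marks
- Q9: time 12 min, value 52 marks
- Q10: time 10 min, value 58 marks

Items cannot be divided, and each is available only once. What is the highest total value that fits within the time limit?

82 marks

Check high-value combinations within 19 min:
- Q7+Q10: time 8+10=18, value 24+58=82
- Q5+Q10: time 3+10=13, value 4+58=62
- Q10: time 10, value 58
- Q5+Q9: time 3+12=15, value 4+52=56
Best: 82 marks.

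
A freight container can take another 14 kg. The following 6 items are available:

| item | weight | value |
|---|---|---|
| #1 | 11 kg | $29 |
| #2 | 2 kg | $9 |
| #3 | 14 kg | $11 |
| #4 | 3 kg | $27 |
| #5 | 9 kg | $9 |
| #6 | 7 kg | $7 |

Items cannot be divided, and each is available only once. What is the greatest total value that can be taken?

$56

This is a 0/1 knapsack; check combinations near the capacity.
- #1+#4: weight 11+3=14, value 29+27=56
- #2+#4+#5: weight 2+3+9=14, value 9+27+9=45
- #2+#4+#6: weight 2+3+7=12, value 9+27+7=43
- #1+#2: weight 11+2=13, value 29+9=38
- #2+#4: weight 2+3=5, value 9+27=36
Best: $56.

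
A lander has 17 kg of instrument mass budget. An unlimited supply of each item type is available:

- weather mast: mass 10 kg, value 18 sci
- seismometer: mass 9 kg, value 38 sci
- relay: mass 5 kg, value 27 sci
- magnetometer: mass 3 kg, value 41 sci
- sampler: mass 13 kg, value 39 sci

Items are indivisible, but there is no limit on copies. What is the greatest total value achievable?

Best value-per-unit is magnetometer at 41/3, and filling with it alone uses mass 5×3=15. No mix of the others beats 5×41 = 205.

205 sci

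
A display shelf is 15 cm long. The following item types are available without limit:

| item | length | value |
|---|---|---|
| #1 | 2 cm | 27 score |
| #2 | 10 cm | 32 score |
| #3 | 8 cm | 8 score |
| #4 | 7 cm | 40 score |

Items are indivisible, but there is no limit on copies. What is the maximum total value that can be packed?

Best value-per-unit is #1 at 27/2, and filling with it alone uses length 7×2=14. No mix of the others beats 7×27 = 189.

189 score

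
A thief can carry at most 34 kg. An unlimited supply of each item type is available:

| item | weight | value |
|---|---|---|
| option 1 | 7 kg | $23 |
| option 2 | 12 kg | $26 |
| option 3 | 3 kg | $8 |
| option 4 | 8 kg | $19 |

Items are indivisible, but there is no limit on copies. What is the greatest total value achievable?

Best value-per-unit is option 1 at 23/7; filling with it alone gives 4×23 = 92.
Optimal mix: 4×option 1 + 2×option 3 → weight 34, value 108.

$108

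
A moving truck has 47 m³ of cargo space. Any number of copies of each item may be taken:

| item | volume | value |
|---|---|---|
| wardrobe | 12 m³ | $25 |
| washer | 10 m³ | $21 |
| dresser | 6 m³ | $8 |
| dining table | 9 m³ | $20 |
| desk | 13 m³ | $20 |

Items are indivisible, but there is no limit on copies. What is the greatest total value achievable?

$102

Best value-per-unit is dining table at 20/9; filling with it alone gives 5×20 = 100.
Optimal mix: 2×washer + 3×dining table → volume 47, value 102.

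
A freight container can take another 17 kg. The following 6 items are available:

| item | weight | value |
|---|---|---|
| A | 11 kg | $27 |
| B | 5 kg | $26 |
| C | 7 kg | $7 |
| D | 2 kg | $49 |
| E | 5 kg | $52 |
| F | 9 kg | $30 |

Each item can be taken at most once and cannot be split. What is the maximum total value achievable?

Check high-value combinations within 17 kg:
- D+E+F: weight 2+5+9=16, value 49+52+30=131
- B+D+E: weight 5+2+5=12, value 26+49+52=127
- C+D+E: weight 7+2+5=14, value 7+49+52=108
Best: $131.

$131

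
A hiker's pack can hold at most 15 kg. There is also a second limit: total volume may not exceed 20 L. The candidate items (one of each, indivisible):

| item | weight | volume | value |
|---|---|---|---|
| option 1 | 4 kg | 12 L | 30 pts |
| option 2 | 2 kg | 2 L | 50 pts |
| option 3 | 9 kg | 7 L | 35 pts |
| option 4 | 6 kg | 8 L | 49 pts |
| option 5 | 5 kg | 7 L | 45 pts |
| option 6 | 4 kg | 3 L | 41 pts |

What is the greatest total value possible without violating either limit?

Feasible sets respecting both limits:
- option 2+option 4+option 5: weight 13, volume 17, value 144
- option 2+option 4+option 6: weight 12, volume 13, value 140
- option 2+option 5+option 6: weight 11, volume 12, value 136
- option 4+option 5+option 6: weight 15, volume 18, value 135
Best: 144 pts.

144 pts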